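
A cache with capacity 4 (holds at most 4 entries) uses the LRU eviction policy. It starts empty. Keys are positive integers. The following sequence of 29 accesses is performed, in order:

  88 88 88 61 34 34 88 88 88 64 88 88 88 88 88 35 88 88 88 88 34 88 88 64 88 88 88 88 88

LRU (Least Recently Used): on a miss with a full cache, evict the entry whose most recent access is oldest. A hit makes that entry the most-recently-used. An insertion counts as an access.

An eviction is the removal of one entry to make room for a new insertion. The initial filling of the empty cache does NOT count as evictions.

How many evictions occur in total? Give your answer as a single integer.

Answer: 1

Derivation:
LRU simulation (capacity=4):
  1. access 88: MISS. Cache (LRU->MRU): [88]
  2. access 88: HIT. Cache (LRU->MRU): [88]
  3. access 88: HIT. Cache (LRU->MRU): [88]
  4. access 61: MISS. Cache (LRU->MRU): [88 61]
  5. access 34: MISS. Cache (LRU->MRU): [88 61 34]
  6. access 34: HIT. Cache (LRU->MRU): [88 61 34]
  7. access 88: HIT. Cache (LRU->MRU): [61 34 88]
  8. access 88: HIT. Cache (LRU->MRU): [61 34 88]
  9. access 88: HIT. Cache (LRU->MRU): [61 34 88]
  10. access 64: MISS. Cache (LRU->MRU): [61 34 88 64]
  11. access 88: HIT. Cache (LRU->MRU): [61 34 64 88]
  12. access 88: HIT. Cache (LRU->MRU): [61 34 64 88]
  13. access 88: HIT. Cache (LRU->MRU): [61 34 64 88]
  14. access 88: HIT. Cache (LRU->MRU): [61 34 64 88]
  15. access 88: HIT. Cache (LRU->MRU): [61 34 64 88]
  16. access 35: MISS, evict 61. Cache (LRU->MRU): [34 64 88 35]
  17. access 88: HIT. Cache (LRU->MRU): [34 64 35 88]
  18. access 88: HIT. Cache (LRU->MRU): [34 64 35 88]
  19. access 88: HIT. Cache (LRU->MRU): [34 64 35 88]
  20. access 88: HIT. Cache (LRU->MRU): [34 64 35 88]
  21. access 34: HIT. Cache (LRU->MRU): [64 35 88 34]
  22. access 88: HIT. Cache (LRU->MRU): [64 35 34 88]
  23. access 88: HIT. Cache (LRU->MRU): [64 35 34 88]
  24. access 64: HIT. Cache (LRU->MRU): [35 34 88 64]
  25. access 88: HIT. Cache (LRU->MRU): [35 34 64 88]
  26. access 88: HIT. Cache (LRU->MRU): [35 34 64 88]
  27. access 88: HIT. Cache (LRU->MRU): [35 34 64 88]
  28. access 88: HIT. Cache (LRU->MRU): [35 34 64 88]
  29. access 88: HIT. Cache (LRU->MRU): [35 34 64 88]
Total: 24 hits, 5 misses, 1 evictions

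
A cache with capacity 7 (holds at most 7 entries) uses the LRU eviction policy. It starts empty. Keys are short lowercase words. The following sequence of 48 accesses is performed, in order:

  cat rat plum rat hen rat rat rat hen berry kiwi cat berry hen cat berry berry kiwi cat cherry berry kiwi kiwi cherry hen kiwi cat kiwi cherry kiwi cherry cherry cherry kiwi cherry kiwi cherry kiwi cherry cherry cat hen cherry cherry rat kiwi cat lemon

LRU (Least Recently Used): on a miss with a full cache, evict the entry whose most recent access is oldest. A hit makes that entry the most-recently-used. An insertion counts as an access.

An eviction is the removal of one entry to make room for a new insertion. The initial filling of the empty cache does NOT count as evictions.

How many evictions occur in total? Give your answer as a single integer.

Answer: 1

Derivation:
LRU simulation (capacity=7):
  1. access cat: MISS. Cache (LRU->MRU): [cat]
  2. access rat: MISS. Cache (LRU->MRU): [cat rat]
  3. access plum: MISS. Cache (LRU->MRU): [cat rat plum]
  4. access rat: HIT. Cache (LRU->MRU): [cat plum rat]
  5. access hen: MISS. Cache (LRU->MRU): [cat plum rat hen]
  6. access rat: HIT. Cache (LRU->MRU): [cat plum hen rat]
  7. access rat: HIT. Cache (LRU->MRU): [cat plum hen rat]
  8. access rat: HIT. Cache (LRU->MRU): [cat plum hen rat]
  9. access hen: HIT. Cache (LRU->MRU): [cat plum rat hen]
  10. access berry: MISS. Cache (LRU->MRU): [cat plum rat hen berry]
  11. access kiwi: MISS. Cache (LRU->MRU): [cat plum rat hen berry kiwi]
  12. access cat: HIT. Cache (LRU->MRU): [plum rat hen berry kiwi cat]
  13. access berry: HIT. Cache (LRU->MRU): [plum rat hen kiwi cat berry]
  14. access hen: HIT. Cache (LRU->MRU): [plum rat kiwi cat berry hen]
  15. access cat: HIT. Cache (LRU->MRU): [plum rat kiwi berry hen cat]
  16. access berry: HIT. Cache (LRU->MRU): [plum rat kiwi hen cat berry]
  17. access berry: HIT. Cache (LRU->MRU): [plum rat kiwi hen cat berry]
  18. access kiwi: HIT. Cache (LRU->MRU): [plum rat hen cat berry kiwi]
  19. access cat: HIT. Cache (LRU->MRU): [plum rat hen berry kiwi cat]
  20. access cherry: MISS. Cache (LRU->MRU): [plum rat hen berry kiwi cat cherry]
  21. access berry: HIT. Cache (LRU->MRU): [plum rat hen kiwi cat cherry berry]
  22. access kiwi: HIT. Cache (LRU->MRU): [plum rat hen cat cherry berry kiwi]
  23. access kiwi: HIT. Cache (LRU->MRU): [plum rat hen cat cherry berry kiwi]
  24. access cherry: HIT. Cache (LRU->MRU): [plum rat hen cat berry kiwi cherry]
  25. access hen: HIT. Cache (LRU->MRU): [plum rat cat berry kiwi cherry hen]
  26. access kiwi: HIT. Cache (LRU->MRU): [plum rat cat berry cherry hen kiwi]
  27. access cat: HIT. Cache (LRU->MRU): [plum rat berry cherry hen kiwi cat]
  28. access kiwi: HIT. Cache (LRU->MRU): [plum rat berry cherry hen cat kiwi]
  29. access cherry: HIT. Cache (LRU->MRU): [plum rat berry hen cat kiwi cherry]
  30. access kiwi: HIT. Cache (LRU->MRU): [plum rat berry hen cat cherry kiwi]
  31. access cherry: HIT. Cache (LRU->MRU): [plum rat berry hen cat kiwi cherry]
  32. access cherry: HIT. Cache (LRU->MRU): [plum rat berry hen cat kiwi cherry]
  33. access cherry: HIT. Cache (LRU->MRU): [plum rat berry hen cat kiwi cherry]
  34. access kiwi: HIT. Cache (LRU->MRU): [plum rat berry hen cat cherry kiwi]
  35. access cherry: HIT. Cache (LRU->MRU): [plum rat berry hen cat kiwi cherry]
  36. access kiwi: HIT. Cache (LRU->MRU): [plum rat berry hen cat cherry kiwi]
  37. access cherry: HIT. Cache (LRU->MRU): [plum rat berry hen cat kiwi cherry]
  38. access kiwi: HIT. Cache (LRU->MRU): [plum rat berry hen cat cherry kiwi]
  39. access cherry: HIT. Cache (LRU->MRU): [plum rat berry hen cat kiwi cherry]
  40. access cherry: HIT. Cache (LRU->MRU): [plum rat berry hen cat kiwi cherry]
  41. access cat: HIT. Cache (LRU->MRU): [plum rat berry hen kiwi cherry cat]
  42. access hen: HIT. Cache (LRU->MRU): [plum rat berry kiwi cherry cat hen]
  43. access cherry: HIT. Cache (LRU->MRU): [plum rat berry kiwi cat hen cherry]
  44. access cherry: HIT. Cache (LRU->MRU): [plum rat berry kiwi cat hen cherry]
  45. access rat: HIT. Cache (LRU->MRU): [plum berry kiwi cat hen cherry rat]
  46. access kiwi: HIT. Cache (LRU->MRU): [plum berry cat hen cherry rat kiwi]
  47. access cat: HIT. Cache (LRU->MRU): [plum berry hen cherry rat kiwi cat]
  48. access lemon: MISS, evict plum. Cache (LRU->MRU): [berry hen cherry rat kiwi cat lemon]
Total: 40 hits, 8 misses, 1 evictions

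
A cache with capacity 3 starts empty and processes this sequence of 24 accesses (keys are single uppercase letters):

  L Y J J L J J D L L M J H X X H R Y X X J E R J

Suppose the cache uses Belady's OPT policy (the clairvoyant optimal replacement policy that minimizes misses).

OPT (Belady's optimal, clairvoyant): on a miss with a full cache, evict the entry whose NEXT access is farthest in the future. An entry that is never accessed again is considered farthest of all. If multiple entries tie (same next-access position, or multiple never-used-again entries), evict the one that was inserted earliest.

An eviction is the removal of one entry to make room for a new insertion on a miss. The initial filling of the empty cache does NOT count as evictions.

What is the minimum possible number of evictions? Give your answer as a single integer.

Answer: 8

Derivation:
OPT (Belady) simulation (capacity=3):
  1. access L: MISS. Cache: [L]
  2. access Y: MISS. Cache: [L Y]
  3. access J: MISS. Cache: [L Y J]
  4. access J: HIT. Next use of J: step 6. Cache: [L Y J]
  5. access L: HIT. Next use of L: step 9. Cache: [L Y J]
  6. access J: HIT. Next use of J: step 7. Cache: [L Y J]
  7. access J: HIT. Next use of J: step 12. Cache: [L Y J]
  8. access D: MISS, evict Y (next use: step 18). Cache: [L J D]
  9. access L: HIT. Next use of L: step 10. Cache: [L J D]
  10. access L: HIT. Next use of L: never. Cache: [L J D]
  11. access M: MISS, evict L (next use: never). Cache: [J D M]
  12. access J: HIT. Next use of J: step 21. Cache: [J D M]
  13. access H: MISS, evict D (next use: never). Cache: [J M H]
  14. access X: MISS, evict M (next use: never). Cache: [J H X]
  15. access X: HIT. Next use of X: step 19. Cache: [J H X]
  16. access H: HIT. Next use of H: never. Cache: [J H X]
  17. access R: MISS, evict H (next use: never). Cache: [J X R]
  18. access Y: MISS, evict R (next use: step 23). Cache: [J X Y]
  19. access X: HIT. Next use of X: step 20. Cache: [J X Y]
  20. access X: HIT. Next use of X: never. Cache: [J X Y]
  21. access J: HIT. Next use of J: step 24. Cache: [J X Y]
  22. access E: MISS, evict X (next use: never). Cache: [J Y E]
  23. access R: MISS, evict Y (next use: never). Cache: [J E R]
  24. access J: HIT. Next use of J: never. Cache: [J E R]
Total: 13 hits, 11 misses, 8 evictions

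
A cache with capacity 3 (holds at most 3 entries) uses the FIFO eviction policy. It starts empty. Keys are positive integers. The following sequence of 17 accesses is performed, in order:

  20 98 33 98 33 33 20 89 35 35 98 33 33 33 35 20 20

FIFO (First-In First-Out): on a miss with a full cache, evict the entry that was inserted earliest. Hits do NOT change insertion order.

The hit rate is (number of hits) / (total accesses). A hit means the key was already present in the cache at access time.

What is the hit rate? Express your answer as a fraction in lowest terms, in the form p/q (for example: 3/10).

FIFO simulation (capacity=3):
  1. access 20: MISS. Cache (old->new): [20]
  2. access 98: MISS. Cache (old->new): [20 98]
  3. access 33: MISS. Cache (old->new): [20 98 33]
  4. access 98: HIT. Cache (old->new): [20 98 33]
  5. access 33: HIT. Cache (old->new): [20 98 33]
  6. access 33: HIT. Cache (old->new): [20 98 33]
  7. access 20: HIT. Cache (old->new): [20 98 33]
  8. access 89: MISS, evict 20. Cache (old->new): [98 33 89]
  9. access 35: MISS, evict 98. Cache (old->new): [33 89 35]
  10. access 35: HIT. Cache (old->new): [33 89 35]
  11. access 98: MISS, evict 33. Cache (old->new): [89 35 98]
  12. access 33: MISS, evict 89. Cache (old->new): [35 98 33]
  13. access 33: HIT. Cache (old->new): [35 98 33]
  14. access 33: HIT. Cache (old->new): [35 98 33]
  15. access 35: HIT. Cache (old->new): [35 98 33]
  16. access 20: MISS, evict 35. Cache (old->new): [98 33 20]
  17. access 20: HIT. Cache (old->new): [98 33 20]
Total: 9 hits, 8 misses, 5 evictions

Hit rate = 9/17

Answer: 9/17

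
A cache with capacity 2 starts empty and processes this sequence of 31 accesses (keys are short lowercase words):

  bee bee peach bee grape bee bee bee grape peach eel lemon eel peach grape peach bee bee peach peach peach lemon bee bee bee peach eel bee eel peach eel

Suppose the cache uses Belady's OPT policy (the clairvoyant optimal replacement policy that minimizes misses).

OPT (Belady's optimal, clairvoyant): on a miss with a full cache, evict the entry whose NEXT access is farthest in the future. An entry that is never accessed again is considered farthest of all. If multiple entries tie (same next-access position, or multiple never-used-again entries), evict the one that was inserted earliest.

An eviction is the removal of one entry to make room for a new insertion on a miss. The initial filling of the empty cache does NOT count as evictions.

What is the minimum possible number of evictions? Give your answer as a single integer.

OPT (Belady) simulation (capacity=2):
  1. access bee: MISS. Cache: [bee]
  2. access bee: HIT. Next use of bee: step 4. Cache: [bee]
  3. access peach: MISS. Cache: [bee peach]
  4. access bee: HIT. Next use of bee: step 6. Cache: [bee peach]
  5. access grape: MISS, evict peach (next use: step 10). Cache: [bee grape]
  6. access bee: HIT. Next use of bee: step 7. Cache: [bee grape]
  7. access bee: HIT. Next use of bee: step 8. Cache: [bee grape]
  8. access bee: HIT. Next use of bee: step 17. Cache: [bee grape]
  9. access grape: HIT. Next use of grape: step 15. Cache: [bee grape]
  10. access peach: MISS, evict bee (next use: step 17). Cache: [grape peach]
  11. access eel: MISS, evict grape (next use: step 15). Cache: [peach eel]
  12. access lemon: MISS, evict peach (next use: step 14). Cache: [eel lemon]
  13. access eel: HIT. Next use of eel: step 27. Cache: [eel lemon]
  14. access peach: MISS, evict eel (next use: step 27). Cache: [lemon peach]
  15. access grape: MISS, evict lemon (next use: step 22). Cache: [peach grape]
  16. access peach: HIT. Next use of peach: step 19. Cache: [peach grape]
  17. access bee: MISS, evict grape (next use: never). Cache: [peach bee]
  18. access bee: HIT. Next use of bee: step 23. Cache: [peach bee]
  19. access peach: HIT. Next use of peach: step 20. Cache: [peach bee]
  20. access peach: HIT. Next use of peach: step 21. Cache: [peach bee]
  21. access peach: HIT. Next use of peach: step 26. Cache: [peach bee]
  22. access lemon: MISS, evict peach (next use: step 26). Cache: [bee lemon]
  23. access bee: HIT. Next use of bee: step 24. Cache: [bee lemon]
  24. access bee: HIT. Next use of bee: step 25. Cache: [bee lemon]
  25. access bee: HIT. Next use of bee: step 28. Cache: [bee lemon]
  26. access peach: MISS, evict lemon (next use: never). Cache: [bee peach]
  27. access eel: MISS, evict peach (next use: step 30). Cache: [bee eel]
  28. access bee: HIT. Next use of bee: never. Cache: [bee eel]
  29. access eel: HIT. Next use of eel: step 31. Cache: [bee eel]
  30. access peach: MISS, evict bee (next use: never). Cache: [eel peach]
  31. access eel: HIT. Next use of eel: never. Cache: [eel peach]
Total: 18 hits, 13 misses, 11 evictions

Answer: 11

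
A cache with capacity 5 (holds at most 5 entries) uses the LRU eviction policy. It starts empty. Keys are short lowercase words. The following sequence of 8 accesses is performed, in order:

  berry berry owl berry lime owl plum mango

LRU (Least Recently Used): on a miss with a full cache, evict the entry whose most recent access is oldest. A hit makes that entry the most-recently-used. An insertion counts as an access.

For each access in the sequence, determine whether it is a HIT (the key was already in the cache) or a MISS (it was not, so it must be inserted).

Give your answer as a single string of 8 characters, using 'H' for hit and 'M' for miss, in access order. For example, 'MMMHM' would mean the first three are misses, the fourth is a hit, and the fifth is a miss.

Answer: MHMHMHMM

Derivation:
LRU simulation (capacity=5):
  1. access berry: MISS. Cache (LRU->MRU): [berry]
  2. access berry: HIT. Cache (LRU->MRU): [berry]
  3. access owl: MISS. Cache (LRU->MRU): [berry owl]
  4. access berry: HIT. Cache (LRU->MRU): [owl berry]
  5. access lime: MISS. Cache (LRU->MRU): [owl berry lime]
  6. access owl: HIT. Cache (LRU->MRU): [berry lime owl]
  7. access plum: MISS. Cache (LRU->MRU): [berry lime owl plum]
  8. access mango: MISS. Cache (LRU->MRU): [berry lime owl plum mango]
Total: 3 hits, 5 misses, 0 evictions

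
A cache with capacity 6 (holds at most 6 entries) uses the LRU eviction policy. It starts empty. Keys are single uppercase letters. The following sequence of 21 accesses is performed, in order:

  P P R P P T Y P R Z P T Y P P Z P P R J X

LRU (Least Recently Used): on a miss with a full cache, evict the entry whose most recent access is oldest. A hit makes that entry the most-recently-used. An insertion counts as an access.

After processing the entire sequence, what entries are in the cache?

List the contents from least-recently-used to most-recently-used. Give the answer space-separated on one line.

LRU simulation (capacity=6):
  1. access P: MISS. Cache (LRU->MRU): [P]
  2. access P: HIT. Cache (LRU->MRU): [P]
  3. access R: MISS. Cache (LRU->MRU): [P R]
  4. access P: HIT. Cache (LRU->MRU): [R P]
  5. access P: HIT. Cache (LRU->MRU): [R P]
  6. access T: MISS. Cache (LRU->MRU): [R P T]
  7. access Y: MISS. Cache (LRU->MRU): [R P T Y]
  8. access P: HIT. Cache (LRU->MRU): [R T Y P]
  9. access R: HIT. Cache (LRU->MRU): [T Y P R]
  10. access Z: MISS. Cache (LRU->MRU): [T Y P R Z]
  11. access P: HIT. Cache (LRU->MRU): [T Y R Z P]
  12. access T: HIT. Cache (LRU->MRU): [Y R Z P T]
  13. access Y: HIT. Cache (LRU->MRU): [R Z P T Y]
  14. access P: HIT. Cache (LRU->MRU): [R Z T Y P]
  15. access P: HIT. Cache (LRU->MRU): [R Z T Y P]
  16. access Z: HIT. Cache (LRU->MRU): [R T Y P Z]
  17. access P: HIT. Cache (LRU->MRU): [R T Y Z P]
  18. access P: HIT. Cache (LRU->MRU): [R T Y Z P]
  19. access R: HIT. Cache (LRU->MRU): [T Y Z P R]
  20. access J: MISS. Cache (LRU->MRU): [T Y Z P R J]
  21. access X: MISS, evict T. Cache (LRU->MRU): [Y Z P R J X]
Total: 14 hits, 7 misses, 1 evictions

Answer: Y Z P R J X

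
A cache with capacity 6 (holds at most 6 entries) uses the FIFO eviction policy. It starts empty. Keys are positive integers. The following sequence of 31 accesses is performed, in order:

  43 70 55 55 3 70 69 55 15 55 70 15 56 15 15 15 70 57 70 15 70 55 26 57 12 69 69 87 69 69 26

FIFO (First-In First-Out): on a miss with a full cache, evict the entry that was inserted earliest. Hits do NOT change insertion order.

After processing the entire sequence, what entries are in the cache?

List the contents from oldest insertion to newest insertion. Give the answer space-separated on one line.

FIFO simulation (capacity=6):
  1. access 43: MISS. Cache (old->new): [43]
  2. access 70: MISS. Cache (old->new): [43 70]
  3. access 55: MISS. Cache (old->new): [43 70 55]
  4. access 55: HIT. Cache (old->new): [43 70 55]
  5. access 3: MISS. Cache (old->new): [43 70 55 3]
  6. access 70: HIT. Cache (old->new): [43 70 55 3]
  7. access 69: MISS. Cache (old->new): [43 70 55 3 69]
  8. access 55: HIT. Cache (old->new): [43 70 55 3 69]
  9. access 15: MISS. Cache (old->new): [43 70 55 3 69 15]
  10. access 55: HIT. Cache (old->new): [43 70 55 3 69 15]
  11. access 70: HIT. Cache (old->new): [43 70 55 3 69 15]
  12. access 15: HIT. Cache (old->new): [43 70 55 3 69 15]
  13. access 56: MISS, evict 43. Cache (old->new): [70 55 3 69 15 56]
  14. access 15: HIT. Cache (old->new): [70 55 3 69 15 56]
  15. access 15: HIT. Cache (old->new): [70 55 3 69 15 56]
  16. access 15: HIT. Cache (old->new): [70 55 3 69 15 56]
  17. access 70: HIT. Cache (old->new): [70 55 3 69 15 56]
  18. access 57: MISS, evict 70. Cache (old->new): [55 3 69 15 56 57]
  19. access 70: MISS, evict 55. Cache (old->new): [3 69 15 56 57 70]
  20. access 15: HIT. Cache (old->new): [3 69 15 56 57 70]
  21. access 70: HIT. Cache (old->new): [3 69 15 56 57 70]
  22. access 55: MISS, evict 3. Cache (old->new): [69 15 56 57 70 55]
  23. access 26: MISS, evict 69. Cache (old->new): [15 56 57 70 55 26]
  24. access 57: HIT. Cache (old->new): [15 56 57 70 55 26]
  25. access 12: MISS, evict 15. Cache (old->new): [56 57 70 55 26 12]
  26. access 69: MISS, evict 56. Cache (old->new): [57 70 55 26 12 69]
  27. access 69: HIT. Cache (old->new): [57 70 55 26 12 69]
  28. access 87: MISS, evict 57. Cache (old->new): [70 55 26 12 69 87]
  29. access 69: HIT. Cache (old->new): [70 55 26 12 69 87]
  30. access 69: HIT. Cache (old->new): [70 55 26 12 69 87]
  31. access 26: HIT. Cache (old->new): [70 55 26 12 69 87]
Total: 17 hits, 14 misses, 8 evictions

Answer: 70 55 26 12 69 87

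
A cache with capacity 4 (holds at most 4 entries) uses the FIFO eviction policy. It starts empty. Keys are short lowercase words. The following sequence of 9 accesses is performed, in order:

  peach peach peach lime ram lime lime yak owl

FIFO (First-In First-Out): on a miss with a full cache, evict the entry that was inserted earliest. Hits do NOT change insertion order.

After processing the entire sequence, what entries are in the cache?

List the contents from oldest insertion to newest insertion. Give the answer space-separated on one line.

Answer: lime ram yak owl

Derivation:
FIFO simulation (capacity=4):
  1. access peach: MISS. Cache (old->new): [peach]
  2. access peach: HIT. Cache (old->new): [peach]
  3. access peach: HIT. Cache (old->new): [peach]
  4. access lime: MISS. Cache (old->new): [peach lime]
  5. access ram: MISS. Cache (old->new): [peach lime ram]
  6. access lime: HIT. Cache (old->new): [peach lime ram]
  7. access lime: HIT. Cache (old->new): [peach lime ram]
  8. access yak: MISS. Cache (old->new): [peach lime ram yak]
  9. access owl: MISS, evict peach. Cache (old->new): [lime ram yak owl]
Total: 4 hits, 5 misses, 1 evictions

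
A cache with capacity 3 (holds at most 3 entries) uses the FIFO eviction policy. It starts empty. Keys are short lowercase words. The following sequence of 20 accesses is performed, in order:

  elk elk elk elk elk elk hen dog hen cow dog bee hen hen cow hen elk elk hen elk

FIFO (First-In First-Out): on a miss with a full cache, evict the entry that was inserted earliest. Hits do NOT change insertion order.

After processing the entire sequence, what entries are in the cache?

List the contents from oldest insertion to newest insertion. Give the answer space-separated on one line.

Answer: bee hen elk

Derivation:
FIFO simulation (capacity=3):
  1. access elk: MISS. Cache (old->new): [elk]
  2. access elk: HIT. Cache (old->new): [elk]
  3. access elk: HIT. Cache (old->new): [elk]
  4. access elk: HIT. Cache (old->new): [elk]
  5. access elk: HIT. Cache (old->new): [elk]
  6. access elk: HIT. Cache (old->new): [elk]
  7. access hen: MISS. Cache (old->new): [elk hen]
  8. access dog: MISS. Cache (old->new): [elk hen dog]
  9. access hen: HIT. Cache (old->new): [elk hen dog]
  10. access cow: MISS, evict elk. Cache (old->new): [hen dog cow]
  11. access dog: HIT. Cache (old->new): [hen dog cow]
  12. access bee: MISS, evict hen. Cache (old->new): [dog cow bee]
  13. access hen: MISS, evict dog. Cache (old->new): [cow bee hen]
  14. access hen: HIT. Cache (old->new): [cow bee hen]
  15. access cow: HIT. Cache (old->new): [cow bee hen]
  16. access hen: HIT. Cache (old->new): [cow bee hen]
  17. access elk: MISS, evict cow. Cache (old->new): [bee hen elk]
  18. access elk: HIT. Cache (old->new): [bee hen elk]
  19. access hen: HIT. Cache (old->new): [bee hen elk]
  20. access elk: HIT. Cache (old->new): [bee hen elk]
Total: 13 hits, 7 misses, 4 evictions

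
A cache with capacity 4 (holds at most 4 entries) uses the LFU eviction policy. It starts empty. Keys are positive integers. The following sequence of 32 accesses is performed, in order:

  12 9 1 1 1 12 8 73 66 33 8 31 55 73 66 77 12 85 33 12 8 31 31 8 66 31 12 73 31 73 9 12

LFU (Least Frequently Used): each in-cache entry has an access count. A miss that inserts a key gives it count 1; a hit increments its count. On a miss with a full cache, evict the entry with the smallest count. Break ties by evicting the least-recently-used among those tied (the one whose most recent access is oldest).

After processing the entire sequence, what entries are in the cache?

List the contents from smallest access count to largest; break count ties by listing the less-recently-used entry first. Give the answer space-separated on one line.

LFU simulation (capacity=4):
  1. access 12: MISS. Cache: [12(c=1)]
  2. access 9: MISS. Cache: [12(c=1) 9(c=1)]
  3. access 1: MISS. Cache: [12(c=1) 9(c=1) 1(c=1)]
  4. access 1: HIT, count now 2. Cache: [12(c=1) 9(c=1) 1(c=2)]
  5. access 1: HIT, count now 3. Cache: [12(c=1) 9(c=1) 1(c=3)]
  6. access 12: HIT, count now 2. Cache: [9(c=1) 12(c=2) 1(c=3)]
  7. access 8: MISS. Cache: [9(c=1) 8(c=1) 12(c=2) 1(c=3)]
  8. access 73: MISS, evict 9(c=1). Cache: [8(c=1) 73(c=1) 12(c=2) 1(c=3)]
  9. access 66: MISS, evict 8(c=1). Cache: [73(c=1) 66(c=1) 12(c=2) 1(c=3)]
  10. access 33: MISS, evict 73(c=1). Cache: [66(c=1) 33(c=1) 12(c=2) 1(c=3)]
  11. access 8: MISS, evict 66(c=1). Cache: [33(c=1) 8(c=1) 12(c=2) 1(c=3)]
  12. access 31: MISS, evict 33(c=1). Cache: [8(c=1) 31(c=1) 12(c=2) 1(c=3)]
  13. access 55: MISS, evict 8(c=1). Cache: [31(c=1) 55(c=1) 12(c=2) 1(c=3)]
  14. access 73: MISS, evict 31(c=1). Cache: [55(c=1) 73(c=1) 12(c=2) 1(c=3)]
  15. access 66: MISS, evict 55(c=1). Cache: [73(c=1) 66(c=1) 12(c=2) 1(c=3)]
  16. access 77: MISS, evict 73(c=1). Cache: [66(c=1) 77(c=1) 12(c=2) 1(c=3)]
  17. access 12: HIT, count now 3. Cache: [66(c=1) 77(c=1) 1(c=3) 12(c=3)]
  18. access 85: MISS, evict 66(c=1). Cache: [77(c=1) 85(c=1) 1(c=3) 12(c=3)]
  19. access 33: MISS, evict 77(c=1). Cache: [85(c=1) 33(c=1) 1(c=3) 12(c=3)]
  20. access 12: HIT, count now 4. Cache: [85(c=1) 33(c=1) 1(c=3) 12(c=4)]
  21. access 8: MISS, evict 85(c=1). Cache: [33(c=1) 8(c=1) 1(c=3) 12(c=4)]
  22. access 31: MISS, evict 33(c=1). Cache: [8(c=1) 31(c=1) 1(c=3) 12(c=4)]
  23. access 31: HIT, count now 2. Cache: [8(c=1) 31(c=2) 1(c=3) 12(c=4)]
  24. access 8: HIT, count now 2. Cache: [31(c=2) 8(c=2) 1(c=3) 12(c=4)]
  25. access 66: MISS, evict 31(c=2). Cache: [66(c=1) 8(c=2) 1(c=3) 12(c=4)]
  26. access 31: MISS, evict 66(c=1). Cache: [31(c=1) 8(c=2) 1(c=3) 12(c=4)]
  27. access 12: HIT, count now 5. Cache: [31(c=1) 8(c=2) 1(c=3) 12(c=5)]
  28. access 73: MISS, evict 31(c=1). Cache: [73(c=1) 8(c=2) 1(c=3) 12(c=5)]
  29. access 31: MISS, evict 73(c=1). Cache: [31(c=1) 8(c=2) 1(c=3) 12(c=5)]
  30. access 73: MISS, evict 31(c=1). Cache: [73(c=1) 8(c=2) 1(c=3) 12(c=5)]
  31. access 9: MISS, evict 73(c=1). Cache: [9(c=1) 8(c=2) 1(c=3) 12(c=5)]
  32. access 12: HIT, count now 6. Cache: [9(c=1) 8(c=2) 1(c=3) 12(c=6)]
Total: 9 hits, 23 misses, 19 evictions

Answer: 9 8 1 12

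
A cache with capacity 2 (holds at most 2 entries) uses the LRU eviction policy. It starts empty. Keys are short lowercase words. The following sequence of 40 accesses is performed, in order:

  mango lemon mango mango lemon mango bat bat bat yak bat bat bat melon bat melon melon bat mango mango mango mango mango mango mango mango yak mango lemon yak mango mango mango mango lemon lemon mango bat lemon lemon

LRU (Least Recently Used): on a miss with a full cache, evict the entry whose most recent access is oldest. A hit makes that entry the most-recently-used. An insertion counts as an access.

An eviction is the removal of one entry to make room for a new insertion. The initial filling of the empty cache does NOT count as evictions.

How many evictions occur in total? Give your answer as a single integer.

LRU simulation (capacity=2):
  1. access mango: MISS. Cache (LRU->MRU): [mango]
  2. access lemon: MISS. Cache (LRU->MRU): [mango lemon]
  3. access mango: HIT. Cache (LRU->MRU): [lemon mango]
  4. access mango: HIT. Cache (LRU->MRU): [lemon mango]
  5. access lemon: HIT. Cache (LRU->MRU): [mango lemon]
  6. access mango: HIT. Cache (LRU->MRU): [lemon mango]
  7. access bat: MISS, evict lemon. Cache (LRU->MRU): [mango bat]
  8. access bat: HIT. Cache (LRU->MRU): [mango bat]
  9. access bat: HIT. Cache (LRU->MRU): [mango bat]
  10. access yak: MISS, evict mango. Cache (LRU->MRU): [bat yak]
  11. access bat: HIT. Cache (LRU->MRU): [yak bat]
  12. access bat: HIT. Cache (LRU->MRU): [yak bat]
  13. access bat: HIT. Cache (LRU->MRU): [yak bat]
  14. access melon: MISS, evict yak. Cache (LRU->MRU): [bat melon]
  15. access bat: HIT. Cache (LRU->MRU): [melon bat]
  16. access melon: HIT. Cache (LRU->MRU): [bat melon]
  17. access melon: HIT. Cache (LRU->MRU): [bat melon]
  18. access bat: HIT. Cache (LRU->MRU): [melon bat]
  19. access mango: MISS, evict melon. Cache (LRU->MRU): [bat mango]
  20. access mango: HIT. Cache (LRU->MRU): [bat mango]
  21. access mango: HIT. Cache (LRU->MRU): [bat mango]
  22. access mango: HIT. Cache (LRU->MRU): [bat mango]
  23. access mango: HIT. Cache (LRU->MRU): [bat mango]
  24. access mango: HIT. Cache (LRU->MRU): [bat mango]
  25. access mango: HIT. Cache (LRU->MRU): [bat mango]
  26. access mango: HIT. Cache (LRU->MRU): [bat mango]
  27. access yak: MISS, evict bat. Cache (LRU->MRU): [mango yak]
  28. access mango: HIT. Cache (LRU->MRU): [yak mango]
  29. access lemon: MISS, evict yak. Cache (LRU->MRU): [mango lemon]
  30. access yak: MISS, evict mango. Cache (LRU->MRU): [lemon yak]
  31. access mango: MISS, evict lemon. Cache (LRU->MRU): [yak mango]
  32. access mango: HIT. Cache (LRU->MRU): [yak mango]
  33. access mango: HIT. Cache (LRU->MRU): [yak mango]
  34. access mango: HIT. Cache (LRU->MRU): [yak mango]
  35. access lemon: MISS, evict yak. Cache (LRU->MRU): [mango lemon]
  36. access lemon: HIT. Cache (LRU->MRU): [mango lemon]
  37. access mango: HIT. Cache (LRU->MRU): [lemon mango]
  38. access bat: MISS, evict lemon. Cache (LRU->MRU): [mango bat]
  39. access lemon: MISS, evict mango. Cache (LRU->MRU): [bat lemon]
  40. access lemon: HIT. Cache (LRU->MRU): [bat lemon]
Total: 27 hits, 13 misses, 11 evictions

Answer: 11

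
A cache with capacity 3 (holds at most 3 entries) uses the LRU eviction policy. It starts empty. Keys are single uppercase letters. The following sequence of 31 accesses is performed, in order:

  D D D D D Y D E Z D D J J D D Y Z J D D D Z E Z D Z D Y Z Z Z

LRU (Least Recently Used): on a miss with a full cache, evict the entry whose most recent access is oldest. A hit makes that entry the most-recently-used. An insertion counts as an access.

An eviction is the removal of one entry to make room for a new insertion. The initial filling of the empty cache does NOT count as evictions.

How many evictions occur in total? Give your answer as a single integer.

Answer: 8

Derivation:
LRU simulation (capacity=3):
  1. access D: MISS. Cache (LRU->MRU): [D]
  2. access D: HIT. Cache (LRU->MRU): [D]
  3. access D: HIT. Cache (LRU->MRU): [D]
  4. access D: HIT. Cache (LRU->MRU): [D]
  5. access D: HIT. Cache (LRU->MRU): [D]
  6. access Y: MISS. Cache (LRU->MRU): [D Y]
  7. access D: HIT. Cache (LRU->MRU): [Y D]
  8. access E: MISS. Cache (LRU->MRU): [Y D E]
  9. access Z: MISS, evict Y. Cache (LRU->MRU): [D E Z]
  10. access D: HIT. Cache (LRU->MRU): [E Z D]
  11. access D: HIT. Cache (LRU->MRU): [E Z D]
  12. access J: MISS, evict E. Cache (LRU->MRU): [Z D J]
  13. access J: HIT. Cache (LRU->MRU): [Z D J]
  14. access D: HIT. Cache (LRU->MRU): [Z J D]
  15. access D: HIT. Cache (LRU->MRU): [Z J D]
  16. access Y: MISS, evict Z. Cache (LRU->MRU): [J D Y]
  17. access Z: MISS, evict J. Cache (LRU->MRU): [D Y Z]
  18. access J: MISS, evict D. Cache (LRU->MRU): [Y Z J]
  19. access D: MISS, evict Y. Cache (LRU->MRU): [Z J D]
  20. access D: HIT. Cache (LRU->MRU): [Z J D]
  21. access D: HIT. Cache (LRU->MRU): [Z J D]
  22. access Z: HIT. Cache (LRU->MRU): [J D Z]
  23. access E: MISS, evict J. Cache (LRU->MRU): [D Z E]
  24. access Z: HIT. Cache (LRU->MRU): [D E Z]
  25. access D: HIT. Cache (LRU->MRU): [E Z D]
  26. access Z: HIT. Cache (LRU->MRU): [E D Z]
  27. access D: HIT. Cache (LRU->MRU): [E Z D]
  28. access Y: MISS, evict E. Cache (LRU->MRU): [Z D Y]
  29. access Z: HIT. Cache (LRU->MRU): [D Y Z]
  30. access Z: HIT. Cache (LRU->MRU): [D Y Z]
  31. access Z: HIT. Cache (LRU->MRU): [D Y Z]
Total: 20 hits, 11 misses, 8 evictions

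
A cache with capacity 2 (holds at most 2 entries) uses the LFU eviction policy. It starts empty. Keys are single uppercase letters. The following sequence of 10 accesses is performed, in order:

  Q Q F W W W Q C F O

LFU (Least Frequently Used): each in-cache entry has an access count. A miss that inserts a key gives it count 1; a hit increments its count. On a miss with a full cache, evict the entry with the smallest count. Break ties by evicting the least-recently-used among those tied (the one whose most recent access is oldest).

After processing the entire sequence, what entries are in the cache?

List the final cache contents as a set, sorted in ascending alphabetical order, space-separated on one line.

LFU simulation (capacity=2):
  1. access Q: MISS. Cache: [Q(c=1)]
  2. access Q: HIT, count now 2. Cache: [Q(c=2)]
  3. access F: MISS. Cache: [F(c=1) Q(c=2)]
  4. access W: MISS, evict F(c=1). Cache: [W(c=1) Q(c=2)]
  5. access W: HIT, count now 2. Cache: [Q(c=2) W(c=2)]
  6. access W: HIT, count now 3. Cache: [Q(c=2) W(c=3)]
  7. access Q: HIT, count now 3. Cache: [W(c=3) Q(c=3)]
  8. access C: MISS, evict W(c=3). Cache: [C(c=1) Q(c=3)]
  9. access F: MISS, evict C(c=1). Cache: [F(c=1) Q(c=3)]
  10. access O: MISS, evict F(c=1). Cache: [O(c=1) Q(c=3)]
Total: 4 hits, 6 misses, 4 evictions

Answer: O Q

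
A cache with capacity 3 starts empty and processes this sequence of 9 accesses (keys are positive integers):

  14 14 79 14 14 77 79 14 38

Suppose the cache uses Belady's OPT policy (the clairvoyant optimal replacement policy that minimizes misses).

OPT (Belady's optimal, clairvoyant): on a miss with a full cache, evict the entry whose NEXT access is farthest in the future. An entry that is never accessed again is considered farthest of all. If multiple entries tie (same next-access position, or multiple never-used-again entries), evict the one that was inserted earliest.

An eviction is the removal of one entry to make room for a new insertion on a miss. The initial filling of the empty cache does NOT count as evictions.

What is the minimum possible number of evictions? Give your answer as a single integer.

OPT (Belady) simulation (capacity=3):
  1. access 14: MISS. Cache: [14]
  2. access 14: HIT. Next use of 14: step 4. Cache: [14]
  3. access 79: MISS. Cache: [14 79]
  4. access 14: HIT. Next use of 14: step 5. Cache: [14 79]
  5. access 14: HIT. Next use of 14: step 8. Cache: [14 79]
  6. access 77: MISS. Cache: [14 79 77]
  7. access 79: HIT. Next use of 79: never. Cache: [14 79 77]
  8. access 14: HIT. Next use of 14: never. Cache: [14 79 77]
  9. access 38: MISS, evict 14 (next use: never). Cache: [79 77 38]
Total: 5 hits, 4 misses, 1 evictions

Answer: 1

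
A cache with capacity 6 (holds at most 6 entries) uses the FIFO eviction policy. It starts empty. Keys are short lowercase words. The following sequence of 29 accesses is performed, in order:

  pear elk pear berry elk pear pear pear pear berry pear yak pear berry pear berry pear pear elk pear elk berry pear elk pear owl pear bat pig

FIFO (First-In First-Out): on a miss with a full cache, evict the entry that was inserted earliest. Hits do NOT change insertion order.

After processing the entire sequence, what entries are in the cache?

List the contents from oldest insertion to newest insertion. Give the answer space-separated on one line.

FIFO simulation (capacity=6):
  1. access pear: MISS. Cache (old->new): [pear]
  2. access elk: MISS. Cache (old->new): [pear elk]
  3. access pear: HIT. Cache (old->new): [pear elk]
  4. access berry: MISS. Cache (old->new): [pear elk berry]
  5. access elk: HIT. Cache (old->new): [pear elk berry]
  6. access pear: HIT. Cache (old->new): [pear elk berry]
  7. access pear: HIT. Cache (old->new): [pear elk berry]
  8. access pear: HIT. Cache (old->new): [pear elk berry]
  9. access pear: HIT. Cache (old->new): [pear elk berry]
  10. access berry: HIT. Cache (old->new): [pear elk berry]
  11. access pear: HIT. Cache (old->new): [pear elk berry]
  12. access yak: MISS. Cache (old->new): [pear elk berry yak]
  13. access pear: HIT. Cache (old->new): [pear elk berry yak]
  14. access berry: HIT. Cache (old->new): [pear elk berry yak]
  15. access pear: HIT. Cache (old->new): [pear elk berry yak]
  16. access berry: HIT. Cache (old->new): [pear elk berry yak]
  17. access pear: HIT. Cache (old->new): [pear elk berry yak]
  18. access pear: HIT. Cache (old->new): [pear elk berry yak]
  19. access elk: HIT. Cache (old->new): [pear elk berry yak]
  20. access pear: HIT. Cache (old->new): [pear elk berry yak]
  21. access elk: HIT. Cache (old->new): [pear elk berry yak]
  22. access berry: HIT. Cache (old->new): [pear elk berry yak]
  23. access pear: HIT. Cache (old->new): [pear elk berry yak]
  24. access elk: HIT. Cache (old->new): [pear elk berry yak]
  25. access pear: HIT. Cache (old->new): [pear elk berry yak]
  26. access owl: MISS. Cache (old->new): [pear elk berry yak owl]
  27. access pear: HIT. Cache (old->new): [pear elk berry yak owl]
  28. access bat: MISS. Cache (old->new): [pear elk berry yak owl bat]
  29. access pig: MISS, evict pear. Cache (old->new): [elk berry yak owl bat pig]
Total: 22 hits, 7 misses, 1 evictions

Answer: elk berry yak owl bat pig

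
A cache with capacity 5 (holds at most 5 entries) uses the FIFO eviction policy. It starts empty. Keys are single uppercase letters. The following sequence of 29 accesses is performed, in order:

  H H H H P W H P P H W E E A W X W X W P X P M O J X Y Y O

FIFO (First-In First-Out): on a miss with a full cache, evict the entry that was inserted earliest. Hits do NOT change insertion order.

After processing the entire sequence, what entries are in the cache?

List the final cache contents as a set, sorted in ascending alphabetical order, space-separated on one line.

FIFO simulation (capacity=5):
  1. access H: MISS. Cache (old->new): [H]
  2. access H: HIT. Cache (old->new): [H]
  3. access H: HIT. Cache (old->new): [H]
  4. access H: HIT. Cache (old->new): [H]
  5. access P: MISS. Cache (old->new): [H P]
  6. access W: MISS. Cache (old->new): [H P W]
  7. access H: HIT. Cache (old->new): [H P W]
  8. access P: HIT. Cache (old->new): [H P W]
  9. access P: HIT. Cache (old->new): [H P W]
  10. access H: HIT. Cache (old->new): [H P W]
  11. access W: HIT. Cache (old->new): [H P W]
  12. access E: MISS. Cache (old->new): [H P W E]
  13. access E: HIT. Cache (old->new): [H P W E]
  14. access A: MISS. Cache (old->new): [H P W E A]
  15. access W: HIT. Cache (old->new): [H P W E A]
  16. access X: MISS, evict H. Cache (old->new): [P W E A X]
  17. access W: HIT. Cache (old->new): [P W E A X]
  18. access X: HIT. Cache (old->new): [P W E A X]
  19. access W: HIT. Cache (old->new): [P W E A X]
  20. access P: HIT. Cache (old->new): [P W E A X]
  21. access X: HIT. Cache (old->new): [P W E A X]
  22. access P: HIT. Cache (old->new): [P W E A X]
  23. access M: MISS, evict P. Cache (old->new): [W E A X M]
  24. access O: MISS, evict W. Cache (old->new): [E A X M O]
  25. access J: MISS, evict E. Cache (old->new): [A X M O J]
  26. access X: HIT. Cache (old->new): [A X M O J]
  27. access Y: MISS, evict A. Cache (old->new): [X M O J Y]
  28. access Y: HIT. Cache (old->new): [X M O J Y]
  29. access O: HIT. Cache (old->new): [X M O J Y]
Total: 19 hits, 10 misses, 5 evictions

Answer: J M O X Y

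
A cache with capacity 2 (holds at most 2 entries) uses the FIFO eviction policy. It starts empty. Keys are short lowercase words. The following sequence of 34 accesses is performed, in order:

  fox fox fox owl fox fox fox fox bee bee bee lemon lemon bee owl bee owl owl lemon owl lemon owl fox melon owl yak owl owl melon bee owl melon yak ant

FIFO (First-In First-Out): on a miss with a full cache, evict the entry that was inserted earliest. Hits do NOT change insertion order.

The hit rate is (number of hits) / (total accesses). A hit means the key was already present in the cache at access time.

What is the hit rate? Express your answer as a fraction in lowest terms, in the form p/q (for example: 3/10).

FIFO simulation (capacity=2):
  1. access fox: MISS. Cache (old->new): [fox]
  2. access fox: HIT. Cache (old->new): [fox]
  3. access fox: HIT. Cache (old->new): [fox]
  4. access owl: MISS. Cache (old->new): [fox owl]
  5. access fox: HIT. Cache (old->new): [fox owl]
  6. access fox: HIT. Cache (old->new): [fox owl]
  7. access fox: HIT. Cache (old->new): [fox owl]
  8. access fox: HIT. Cache (old->new): [fox owl]
  9. access bee: MISS, evict fox. Cache (old->new): [owl bee]
  10. access bee: HIT. Cache (old->new): [owl bee]
  11. access bee: HIT. Cache (old->new): [owl bee]
  12. access lemon: MISS, evict owl. Cache (old->new): [bee lemon]
  13. access lemon: HIT. Cache (old->new): [bee lemon]
  14. access bee: HIT. Cache (old->new): [bee lemon]
  15. access owl: MISS, evict bee. Cache (old->new): [lemon owl]
  16. access bee: MISS, evict lemon. Cache (old->new): [owl bee]
  17. access owl: HIT. Cache (old->new): [owl bee]
  18. access owl: HIT. Cache (old->new): [owl bee]
  19. access lemon: MISS, evict owl. Cache (old->new): [bee lemon]
  20. access owl: MISS, evict bee. Cache (old->new): [lemon owl]
  21. access lemon: HIT. Cache (old->new): [lemon owl]
  22. access owl: HIT. Cache (old->new): [lemon owl]
  23. access fox: MISS, evict lemon. Cache (old->new): [owl fox]
  24. access melon: MISS, evict owl. Cache (old->new): [fox melon]
  25. access owl: MISS, evict fox. Cache (old->new): [melon owl]
  26. access yak: MISS, evict melon. Cache (old->new): [owl yak]
  27. access owl: HIT. Cache (old->new): [owl yak]
  28. access owl: HIT. Cache (old->new): [owl yak]
  29. access melon: MISS, evict owl. Cache (old->new): [yak melon]
  30. access bee: MISS, evict yak. Cache (old->new): [melon bee]
  31. access owl: MISS, evict melon. Cache (old->new): [bee owl]
  32. access melon: MISS, evict bee. Cache (old->new): [owl melon]
  33. access yak: MISS, evict owl. Cache (old->new): [melon yak]
  34. access ant: MISS, evict melon. Cache (old->new): [yak ant]
Total: 16 hits, 18 misses, 16 evictions

Hit rate = 16/34 = 8/17

Answer: 8/17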